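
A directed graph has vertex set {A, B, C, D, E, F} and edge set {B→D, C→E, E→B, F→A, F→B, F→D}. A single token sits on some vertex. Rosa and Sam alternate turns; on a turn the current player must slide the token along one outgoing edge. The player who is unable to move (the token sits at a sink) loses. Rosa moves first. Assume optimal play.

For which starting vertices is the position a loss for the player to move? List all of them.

A, D, E

Build the W/L table. Terminal = L. A non-terminal position is W if it has a move to some L; otherwise it is L.
Every edge goes from a vertex to one that appears earlier in the order A, D, B, E, C, F, so processing vertices in that order labels each vertex after all of its successors.
A: no outgoing edge → L
D: no outgoing edge → L
B: W (go to D, an L position)
E: L (sole option B(W) is W)
C: W (go to E, an L position)
F: W (go to D, an L position)
Reading off the rows marked L gives the requested list; there are 3 such vertices.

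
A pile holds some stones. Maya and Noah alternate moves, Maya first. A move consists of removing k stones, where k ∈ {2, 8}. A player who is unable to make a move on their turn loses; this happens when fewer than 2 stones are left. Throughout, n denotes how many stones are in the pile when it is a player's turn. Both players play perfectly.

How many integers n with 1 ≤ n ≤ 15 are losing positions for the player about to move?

7

Label each position W (a win for the player to move) or L (a loss). A position with no legal move is L; any other position is W exactly when some move reaches an L, and L when every move reaches a W.
n=0: no move → L
n=1: no move → L
n=2: reaches L-position 0 → W
n=3: reaches L-position 1 → W
n=4: only reaches 2(W), which is W → L
n=5: only reaches 3(W), which is W → L
n=6: reaches L-position 4 → W
n=7: reaches L-position 5 → W
n=8: reaches L-position 0 → W
n=9: reaches L-position 1 → W
n=10: only reaches 8(W), 2(W), all W → L
n=11: only reaches 9(W), 3(W), all W → L
n=12: reaches L-position 10 → W
n=13: reaches L-position 11 → W
n=14: only reaches 12(W), 6(W), all W → L
n=15: only reaches 13(W), 7(W), all W → L
L entries with 1 ≤ n ≤ 15 (n=0 is outside the asked range and is not counted): n = 1, 4, 5, 10, 11, 14, 15; that makes 7.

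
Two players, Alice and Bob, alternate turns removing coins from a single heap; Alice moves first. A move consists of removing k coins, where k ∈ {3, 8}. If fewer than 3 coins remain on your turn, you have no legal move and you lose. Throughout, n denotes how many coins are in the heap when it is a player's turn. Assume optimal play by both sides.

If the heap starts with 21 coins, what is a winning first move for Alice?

Remove 3, leaving 18.

Classify positions by backward induction: terminal positions (no move available) are L. From any other position, the mover wins iff some move reaches an L.
n=0: no move → L
n=1: no move → L
n=2: no move → L
n=3: reaches L-position 0 → W
n=4: reaches L-position 1 → W
n=5: reaches L-position 2 → W
n=6: only reaches 3(W), which is W → L
n=7: only reaches 4(W), which is W → L
n=8: reaches L-position 0 → W
n=9: reaches L-position 6 → W
n=10: reaches L-position 7 → W
n=11: only reaches 8(W), 3(W), all W → L
n=12: only reaches 9(W), 4(W), all W → L
n=13: only reaches 10(W), 5(W), all W → L
n=14: reaches L-position 11 → W
n=15: reaches L-position 12 → W
n=16: reaches L-position 13 → W
n=17: only reaches 14(W), 9(W), all W → L
n=18: only reaches 15(W), 10(W), all W → L
n=19: reaches L-position 11 → W
n=20: reaches L-position 17 → W
n=21: reaches L-position 18 → W
From 21, the L positions reachable in one move are: 18, 13. Any move reaching one of these is winning.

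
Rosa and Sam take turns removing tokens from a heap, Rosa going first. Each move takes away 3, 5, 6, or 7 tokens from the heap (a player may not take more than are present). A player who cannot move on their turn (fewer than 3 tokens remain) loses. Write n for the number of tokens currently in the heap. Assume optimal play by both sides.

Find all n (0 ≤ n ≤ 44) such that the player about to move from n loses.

0, 1, 2, 10, 11, 12, 20, 21, 22, 30, 31, 32, 40, 41, 42

Classify positions by backward induction: terminal positions (no move available) are L. From any other position, the mover wins iff some move reaches an L.
n=0: no move → L
n=1: no move → L
n=2: no move → L
n=3: W (go to 0, an L position)
n=4: W (go to 1, an L position)
n=5: W (go to 2, an L position)
n=6: W (go to 1, an L position)
n=7: W (go to 2, an L position)
n=8: W (go to 2, an L position)
n=9: W (go to 2, an L position)
n=10: L (options 7(W), 5(W), 4(W), 3(W) are all W)
n=11: L (options 8(W), 6(W), 5(W), 4(W) are all W)
n=12: L (options 9(W), 7(W), 6(W), 5(W) are all W)
n=13: W (go to 10, an L position)
n=14: W (go to 11, an L position)
n=15: W (go to 12, an L position)
n=16: W (go to 11, an L position)
n=17: W (go to 12, an L position)
n=18: W (go to 12, an L position)
n=19: W (go to 12, an L position)
n=20: L (options 17(W), 15(W), 14(W), 13(W) are all W)
n=21: L (options 18(W), 16(W), 15(W), 14(W) are all W)
n=22: L (options 19(W), 17(W), 16(W), 15(W) are all W)
n=23: W (go to 20, an L position)
n=24: W (go to 21, an L position)
n=25: W (go to 22, an L position)
n=26: W (go to 21, an L position)
n=27: W (go to 22, an L position)
n=28: W (go to 22, an L position)
n=29: W (go to 22, an L position)
n=30: L (options 27(W), 25(W), 24(W), 23(W) are all W)
n=31: L (options 28(W), 26(W), 25(W), 24(W) are all W)
n=32: L (options 29(W), 27(W), 26(W), 25(W) are all W)
n=33: W (go to 30, an L position)
n=34: W (go to 31, an L position)
n=35: W (go to 32, an L position)
n=36: W (go to 31, an L position)
n=37: W (go to 32, an L position)
n=38: W (go to 32, an L position)
n=39: W (go to 32, an L position)
n=40: L (options 37(W), 35(W), 34(W), 33(W) are all W)
n=41: L (options 38(W), 36(W), 35(W), 34(W) are all W)
n=42: L (options 39(W), 37(W), 36(W), 35(W) are all W)
n=43: W (go to 40, an L position)
n=44: W (go to 41, an L position)
Reading off the rows marked L gives the requested list; there are 15 such values of n.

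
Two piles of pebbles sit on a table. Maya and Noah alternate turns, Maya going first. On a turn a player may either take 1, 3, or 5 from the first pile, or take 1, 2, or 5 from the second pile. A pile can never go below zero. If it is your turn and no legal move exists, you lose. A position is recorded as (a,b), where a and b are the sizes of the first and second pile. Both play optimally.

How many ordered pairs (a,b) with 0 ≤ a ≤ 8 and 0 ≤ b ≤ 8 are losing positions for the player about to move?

27

Classify positions by backward induction: terminal positions (no move available) are L. From any other position, the mover wins iff some move reaches an L.
Every move lowers a or b (never raises either), so fill the grid row by row in increasing a, and left to right within a row: each cell's successors are then already labelled.
      b=0  b=1  b=2  b=3  b=4  b=5  b=6  b=7  b=8
a=0:    L    W    W    L    W    W    L    W    W
a=1:    W    L    W    W    L    W    W    L    W
a=2:    L    W    W    L    W    W    L    W    W
a=3:    W    L    W    W    L    W    W    L    W
a=4:    L    W    W    L    W    W    L    W    W
a=5:    W    L    W    W    L    W    W    L    W
a=6:    L    W    W    L    W    W    L    W    W
a=7:    W    L    W    W    L    W    W    L    W
a=8:    L    W    W    L    W    W    L    W    W
Cells with no legal move (terminal, hence L): (0,0).
The remaining L cells, each justified by listing all of its moves:
(0,3): →(0,2)(W), (0,1)(W) — all W, so L
(0,6): →(0,5)(W), (0,4)(W), (0,1)(W) — all W, so L
(1,1): →(0,1)(W), (1,0)(W) — all W, so L
(1,4): →(0,4)(W), (1,3)(W), (1,2)(W) — all W, so L
(1,7): →(0,7)(W), (1,6)(W), (1,5)(W), (1,2)(W) — all W, so L
(2,0): →(1,0)(W) only, which is W, so L
(2,3): →(1,3)(W), (2,2)(W), (2,1)(W) — all W, so L
(2,6): →(1,6)(W), (2,5)(W), (2,4)(W), (2,1)(W) — all W, so L
(3,1): →(2,1)(W), (0,1)(W), (3,0)(W) — all W, so L
(3,4): →(2,4)(W), (0,4)(W), (3,3)(W), (3,2)(W) — all W, so L
(3,7): →(2,7)(W), (0,7)(W), (3,6)(W), (3,5)(W), (3,2)(W) — all W, so L
(4,0): →(3,0)(W), (1,0)(W) — all W, so L
(4,3): →(3,3)(W), (1,3)(W), (4,2)(W), (4,1)(W) — all W, so L
(4,6): →(3,6)(W), (1,6)(W), (4,5)(W), (4,4)(W), (4,1)(W) — all W, so L
(5,1): →(4,1)(W), (2,1)(W), (0,1)(W), (5,0)(W) — all W, so L
(5,4): →(4,4)(W), (2,4)(W), (0,4)(W), (5,3)(W), (5,2)(W) — all W, so L
(5,7): →(4,7)(W), (2,7)(W), (0,7)(W), (5,6)(W), (5,5)(W), (5,2)(W) — all W, so L
(6,0): →(5,0)(W), (3,0)(W), (1,0)(W) — all W, so L
(6,3): →(5,3)(W), (3,3)(W), (1,3)(W), (6,2)(W), (6,1)(W) — all W, so L
(6,6): →(5,6)(W), (3,6)(W), (1,6)(W), (6,5)(W), (6,4)(W), (6,1)(W) — all W, so L
(7,1): →(6,1)(W), (4,1)(W), (2,1)(W), (7,0)(W) — all W, so L
(7,4): →(6,4)(W), (4,4)(W), (2,4)(W), (7,3)(W), (7,2)(W) — all W, so L
(7,7): →(6,7)(W), (4,7)(W), (2,7)(W), (7,6)(W), (7,5)(W), (7,2)(W) — all W, so L
(8,0): →(7,0)(W), (5,0)(W), (3,0)(W) — all W, so L
(8,3): →(7,3)(W), (5,3)(W), (3,3)(W), (8,2)(W), (8,1)(W) — all W, so L
(8,6): →(7,6)(W), (5,6)(W), (3,6)(W), (8,5)(W), (8,4)(W), (8,1)(W) — all W, so L
Every other cell has at least one move into one of the L cells above, so it is W.
L cells per row: a=0: 3, a=1: 3, a=2: 3, a=3: 3, a=4: 3, a=5: 3, a=6: 3, a=7: 3, a=8: 3; total 27.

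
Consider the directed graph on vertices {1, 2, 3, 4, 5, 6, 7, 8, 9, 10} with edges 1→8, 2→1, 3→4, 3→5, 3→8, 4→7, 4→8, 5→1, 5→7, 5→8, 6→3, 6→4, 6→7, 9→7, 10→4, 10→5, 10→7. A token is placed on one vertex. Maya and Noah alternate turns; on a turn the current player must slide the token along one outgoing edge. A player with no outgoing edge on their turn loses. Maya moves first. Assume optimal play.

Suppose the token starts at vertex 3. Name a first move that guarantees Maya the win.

Move to 8.

Label each position W (a win for the player to move) or L (a loss). A position with no legal move is L; any other position is W exactly when some move reaches an L, and L when every move reaches a W.
Every edge goes from a vertex to one that appears earlier in the order 8, 7, 1, 9, 5, 4, 10, 3, 2, 6, so processing vertices in that order labels each vertex after all of its successors.
8: no outgoing edge → L
7: no outgoing edge → L
1: can move to 8, which is L ⇒ W
9: can move to 7, which is L ⇒ W
5: can move to 7, which is L ⇒ W
4: can move to 7, which is L ⇒ W
10: can move to 7, which is L ⇒ W
3: can move to 8, which is L ⇒ W
2: the only move is to 1(W), a W ⇒ L
6: can move to 7, which is L ⇒ W
From 3, the L positions reachable in one move are: 8.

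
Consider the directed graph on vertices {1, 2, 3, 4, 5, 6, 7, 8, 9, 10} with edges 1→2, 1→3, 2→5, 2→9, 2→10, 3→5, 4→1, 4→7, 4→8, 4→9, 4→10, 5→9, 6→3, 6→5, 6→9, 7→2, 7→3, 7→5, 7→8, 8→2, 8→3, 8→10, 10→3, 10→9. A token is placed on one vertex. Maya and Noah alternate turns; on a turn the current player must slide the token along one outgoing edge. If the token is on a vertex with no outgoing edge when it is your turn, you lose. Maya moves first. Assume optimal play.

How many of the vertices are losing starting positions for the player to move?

2

Label each position W (a win for the player to move) or L (a loss). A position with no legal move is L; any other position is W exactly when some move reaches an L, and L when every move reaches a W.
Every edge goes from a vertex to one that appears earlier in the order 9, 5, 3, 6, 10, 2, 8, 1, 7, 4, so processing vertices in that order labels each vertex after all of its successors.
9: no outgoing edge → L
5: →9(L), so W
3: →5(W) only, which is W, so L
6: →3(L), so W
10: →3(L), so W
2: →9(L), so W
8: →3(L), so W
1: →3(L), so W
7: →3(L), so W
4: →9(L), so W
The L vertices are 3, 9; that is 2 in all.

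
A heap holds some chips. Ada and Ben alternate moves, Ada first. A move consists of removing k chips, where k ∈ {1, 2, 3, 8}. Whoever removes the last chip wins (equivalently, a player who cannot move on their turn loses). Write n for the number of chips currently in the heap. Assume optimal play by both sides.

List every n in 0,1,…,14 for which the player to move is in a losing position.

0, 4, 9, 13

Classify positions by backward induction: terminal positions (no move available) are L. From any other position, the mover wins iff some move reaches an L.
n=0: no move → L
n=1: W (go to 0, an L position)
n=2: W (go to 0, an L position)
n=3: W (go to 0, an L position)
n=4: L (options 3(W), 2(W), 1(W) are all W)
n=5: W (go to 4, an L position)
n=6: W (go to 4, an L position)
n=7: W (go to 4, an L position)
n=8: W (go to 0, an L position)
n=9: L (options 8(W), 7(W), 6(W), 1(W) are all W)
n=10: W (go to 9, an L position)
n=11: W (go to 9, an L position)
n=12: W (go to 9, an L position)
n=13: L (options 12(W), 11(W), 10(W), 5(W) are all W)
n=14: W (go to 13, an L position)
Reading off the rows marked L gives the requested list; there are 4 such values of n.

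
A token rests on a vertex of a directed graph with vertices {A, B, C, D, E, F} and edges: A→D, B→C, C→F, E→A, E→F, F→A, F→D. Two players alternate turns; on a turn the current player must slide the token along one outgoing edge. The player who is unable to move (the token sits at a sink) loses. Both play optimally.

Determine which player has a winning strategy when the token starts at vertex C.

Work bottom-up. With no move the player to move loses. Otherwise the position is W if at least one move leads to an L position for the opponent, and L if every move leads to a W.
Every edge goes from a vertex to one that appears earlier in the order D, A, F, C, B, E, so processing vertices in that order labels each vertex after all of its successors.
D: no outgoing edge → L
A: →D(L), so W
F: →D(L), so W
C: →F(W) only, which is W, so L
B: →C(L), so W
E: →F(W), A(W) — all W, so L
The starting position C is L: whatever the player to move does, the opponent receives a W position.

The second player wins.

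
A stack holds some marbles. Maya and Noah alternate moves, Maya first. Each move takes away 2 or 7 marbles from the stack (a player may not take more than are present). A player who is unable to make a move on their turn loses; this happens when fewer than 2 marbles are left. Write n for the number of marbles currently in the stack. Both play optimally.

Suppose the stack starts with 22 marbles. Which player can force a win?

Noah wins.

Compute win/loss labels from the base case upward. A position with no move is L. Any other position is W if it can reach an L in one move, else L.
n=0: no move → L
n=1: no move → L
n=2: →0(L), so W
n=3: →1(L), so W
n=4: →2(W) only, which is W, so L
n=5: →3(W) only, which is W, so L
n=6: →4(L), so W
n=7: →5(L), so W
n=8: →1(L), so W
n=9: →7(W), 2(W) — all W, so L
n=10: →8(W), 3(W) — all W, so L
n=11: →9(L), so W
n=12: →10(L), so W
n=13: →11(W), 6(W) — all W, so L
n=14: →12(W), 7(W) — all W, so L
n=15: →13(L), so W
n=16: →14(L), so W
n=17: →10(L), so W
n=18: →16(W), 11(W) — all W, so L
n=19: →17(W), 12(W) — all W, so L
n=20: →18(L), so W
n=21: →19(L), so W
n=22: →20(W), 15(W) — all W, so L
Every move from 22 reaches a W position, so the mover loses.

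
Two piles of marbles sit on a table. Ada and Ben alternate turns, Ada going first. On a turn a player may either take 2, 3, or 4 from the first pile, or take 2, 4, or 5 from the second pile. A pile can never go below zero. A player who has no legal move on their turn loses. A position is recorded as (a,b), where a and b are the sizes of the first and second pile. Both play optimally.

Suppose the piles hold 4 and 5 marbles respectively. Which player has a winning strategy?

Label each position W (a win for the player to move) or L (a loss). A position with no legal move is L; any other position is W exactly when some move reaches an L, and L when every move reaches a W.
No move ever increases a pile, so every position that can arise here has a ≤ 4 and b ≤ 5; it is enough to label the cells with 0 ≤ a ≤ 4 and 0 ≤ b ≤ 5.
Every move lowers a or b (never raises either), so fill the grid row by row in increasing a, and left to right within a row: each cell's successors are then already labelled.
      b=0  b=1  b=2  b=3  b=4  b=5
a=0:    L    L    W    W    W    W
a=1:    L    L    W    W    W    W
a=2:    W    W    L    L    W    W
a=3:    W    W    L    L    W    W
a=4:    W    W    W    W    L    L
Cells with no legal move (terminal, hence L): (0,0), (0,1), (1,0), (1,1).
The remaining L cells, each justified by listing all of its moves:
(2,2): →(0,2)(W), (2,0)(W) — all W, so L
(2,3): →(0,3)(W), (2,1)(W) — all W, so L
(3,2): →(1,2)(W), (0,2)(W), (3,0)(W) — all W, so L
(3,3): →(1,3)(W), (0,3)(W), (3,1)(W) — all W, so L
(4,4): →(2,4)(W), (1,4)(W), (0,4)(W), (4,2)(W), (4,0)(W) — all W, so L
(4,5): →(2,5)(W), (1,5)(W), (0,5)(W), (4,3)(W), (4,1)(W), (4,0)(W) — all W, so L
Every other cell has at least one move into one of the L cells above, so it is W.
Every move from (4,5) reaches a W position, so the mover loses.

Ben wins.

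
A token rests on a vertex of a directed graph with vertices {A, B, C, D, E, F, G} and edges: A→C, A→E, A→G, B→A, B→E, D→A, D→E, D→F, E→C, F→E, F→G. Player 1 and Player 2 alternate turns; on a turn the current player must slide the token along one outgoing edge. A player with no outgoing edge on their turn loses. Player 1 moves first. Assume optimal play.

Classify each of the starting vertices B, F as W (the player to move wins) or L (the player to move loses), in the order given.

Work bottom-up. With no move the player to move loses. Otherwise the position is W if at least one move leads to an L position for the opponent, and L if every move leads to a W.
Every edge goes from a vertex to one that appears earlier in the order C, G, E, A, F, D, B, so processing vertices in that order labels each vertex after all of its successors.
C: no outgoing edge → L
G: no outgoing edge → L
E: can move to C, which is L ⇒ W
A: can move to G, which is L ⇒ W
F: can move to G, which is L ⇒ W
D: moves to F(W), A(W), E(W); every one is W ⇒ L
B: moves to A(W), E(W); every one is W ⇒ L

B: L, F: W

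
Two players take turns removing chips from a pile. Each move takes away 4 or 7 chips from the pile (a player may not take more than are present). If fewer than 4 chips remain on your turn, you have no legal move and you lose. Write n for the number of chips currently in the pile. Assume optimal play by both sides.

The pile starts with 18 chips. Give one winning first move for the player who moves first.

Build the W/L table. Terminal = L. A non-terminal position is W if it has a move to some L; otherwise it is L.
n=0: no move → L
n=1: no move → L
n=2: no move → L
n=3: no move → L
n=4: →0(L), so W
n=5: →1(L), so W
n=6: →2(L), so W
n=7: →3(L), so W
n=8: →1(L), so W
n=9: →2(L), so W
n=10: →3(L), so W
n=11: →7(W), 4(W) — all W, so L
n=12: →8(W), 5(W) — all W, so L
n=13: →9(W), 6(W) — all W, so L
n=14: →10(W), 7(W) — all W, so L
n=15: →11(L), so W
n=16: →12(L), so W
n=17: →13(L), so W
n=18: →14(L), so W
From 18, the L positions reachable in one move are: 14, 11. Any move reaching one of these is winning.

Remove 4, leaving 14.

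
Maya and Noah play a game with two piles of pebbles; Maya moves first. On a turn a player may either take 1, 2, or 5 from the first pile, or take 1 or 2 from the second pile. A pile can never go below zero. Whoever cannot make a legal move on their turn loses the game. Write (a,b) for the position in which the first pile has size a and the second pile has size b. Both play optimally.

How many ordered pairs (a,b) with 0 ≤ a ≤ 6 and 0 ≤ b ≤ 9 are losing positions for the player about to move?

Work bottom-up. With no move the player to move loses. Otherwise the position is W if at least one move leads to an L position for the opponent, and L if every move leads to a W.
Every move lowers a or b (never raises either), so fill the grid row by row in increasing a, and left to right within a row: each cell's successors are then already labelled.
      b=0  b=1  b=2  b=3  b=4  b=5  b=6  b=7  b=8  b=9
a=0:    L    W    W    L    W    W    L    W    W    L
a=1:    W    L    W    W    L    W    W    L    W    W
a=2:    W    W    L    W    W    L    W    W    L    W
a=3:    L    W    W    L    W    W    L    W    W    L
a=4:    W    L    W    W    L    W    W    L    W    W
a=5:    W    W    L    W    W    L    W    W    L    W
a=6:    L    W    W    L    W    W    L    W    W    L
Cells with no legal move (terminal, hence L): (0,0).
The remaining L cells, each justified by listing all of its moves:
(0,3): only reaches (0,2)(W), (0,1)(W), all W → L
(0,6): only reaches (0,5)(W), (0,4)(W), all W → L
(0,9): only reaches (0,8)(W), (0,7)(W), all W → L
(1,1): only reaches (0,1)(W), (1,0)(W), all W → L
(1,4): only reaches (0,4)(W), (1,3)(W), (1,2)(W), all W → L
(1,7): only reaches (0,7)(W), (1,6)(W), (1,5)(W), all W → L
(2,2): only reaches (1,2)(W), (0,2)(W), (2,1)(W), (2,0)(W), all W → L
(2,5): only reaches (1,5)(W), (0,5)(W), (2,4)(W), (2,3)(W), all W → L
(2,8): only reaches (1,8)(W), (0,8)(W), (2,7)(W), (2,6)(W), all W → L
(3,0): only reaches (2,0)(W), (1,0)(W), all W → L
(3,3): only reaches (2,3)(W), (1,3)(W), (3,2)(W), (3,1)(W), all W → L
(3,6): only reaches (2,6)(W), (1,6)(W), (3,5)(W), (3,4)(W), all W → L
(3,9): only reaches (2,9)(W), (1,9)(W), (3,8)(W), (3,7)(W), all W → L
(4,1): only reaches (3,1)(W), (2,1)(W), (4,0)(W), all W → L
(4,4): only reaches (3,4)(W), (2,4)(W), (4,3)(W), (4,2)(W), all W → L
(4,7): only reaches (3,7)(W), (2,7)(W), (4,6)(W), (4,5)(W), all W → L
(5,2): only reaches (4,2)(W), (3,2)(W), (0,2)(W), (5,1)(W), (5,0)(W), all W → L
(5,5): only reaches (4,5)(W), (3,5)(W), (0,5)(W), (5,4)(W), (5,3)(W), all W → L
(5,8): only reaches (4,8)(W), (3,8)(W), (0,8)(W), (5,7)(W), (5,6)(W), all W → L
(6,0): only reaches (5,0)(W), (4,0)(W), (1,0)(W), all W → L
(6,3): only reaches (5,3)(W), (4,3)(W), (1,3)(W), (6,2)(W), (6,1)(W), all W → L
(6,6): only reaches (5,6)(W), (4,6)(W), (1,6)(W), (6,5)(W), (6,4)(W), all W → L
(6,9): only reaches (5,9)(W), (4,9)(W), (1,9)(W), (6,8)(W), (6,7)(W), all W → L
Every other cell has at least one move into one of the L cells above, so it is W.
L cells per row: a=0: 4, a=1: 3, a=2: 3, a=3: 4, a=4: 3, a=5: 3, a=6: 4; total 24.

24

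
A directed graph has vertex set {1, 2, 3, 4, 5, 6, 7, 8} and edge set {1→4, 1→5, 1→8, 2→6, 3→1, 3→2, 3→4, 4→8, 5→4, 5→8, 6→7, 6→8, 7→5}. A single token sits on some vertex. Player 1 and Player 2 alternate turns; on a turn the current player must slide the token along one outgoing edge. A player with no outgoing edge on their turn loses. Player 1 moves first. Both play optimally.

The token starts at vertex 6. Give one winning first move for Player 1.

Use the standard recursion: the mover loses at a terminal position; elsewhere, the mover wins exactly when some move hands the opponent an L position.
Every edge goes from a vertex to one that appears earlier in the order 8, 4, 5, 1, 7, 6, 2, 3, so processing vertices in that order labels each vertex after all of its successors.
8: no outgoing edge → L
4: →8(L), so W
5: →8(L), so W
1: →8(L), so W
7: →5(W) only, which is W, so L
6: →7(L), so W
2: →6(W) only, which is W, so L
3: →2(L), so W
From 6, the L positions reachable in one move are: 7, 8. Any move reaching one of these is winning.

Move to 7.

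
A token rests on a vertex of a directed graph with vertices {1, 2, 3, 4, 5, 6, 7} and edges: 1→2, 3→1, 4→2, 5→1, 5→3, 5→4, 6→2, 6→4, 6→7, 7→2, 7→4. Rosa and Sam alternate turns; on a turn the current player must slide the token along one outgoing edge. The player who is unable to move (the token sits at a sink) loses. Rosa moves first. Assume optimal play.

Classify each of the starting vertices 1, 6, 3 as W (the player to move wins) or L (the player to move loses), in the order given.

1: W, 6: W, 3: L

Positions with no move are L. A position that does have a move is losing for the player to move precisely when every available move leads to a winning position for the opponent. Fill in the labels:
Every edge goes from a vertex to one that appears earlier in the order 2, 1, 3, 4, 7, 6, 5, so processing vertices in that order labels each vertex after all of its successors.
2: no outgoing edge → L
1: can move to 2, which is L ⇒ W
3: the only move is to 1(W), a W ⇒ L
4: can move to 2, which is L ⇒ W
7: can move to 2, which is L ⇒ W
6: can move to 2, which is L ⇒ W
5: can move to 3, which is L ⇒ W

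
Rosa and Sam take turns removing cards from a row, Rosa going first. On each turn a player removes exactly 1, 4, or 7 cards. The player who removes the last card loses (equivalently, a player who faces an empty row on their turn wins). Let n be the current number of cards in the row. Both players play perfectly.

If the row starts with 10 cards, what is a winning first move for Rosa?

Work bottom-up. With no move the player to move wins. Otherwise the position is W if at least one move leads to an L position for the opponent, and L if every move leads to a W.
n=0: no move; the opponent has just taken the last card and therefore loses → W
n=1: L (sole option 0(W) is W)
n=2: W (go to 1, an L position)
n=3: L (sole option 2(W) is W)
n=4: W (go to 3, an L position)
n=5: W (go to 1, an L position)
n=6: L (options 5(W), 2(W) are all W)
n=7: W (go to 6, an L position)
n=8: W (go to 1, an L position)
n=9: L (options 8(W), 5(W), 2(W) are all W)
n=10: W (go to 9, an L position)
From 10, the L positions reachable in one move are: 9, 6, 3. Any move reaching one of these is winning.

Remove 1, leaving 9.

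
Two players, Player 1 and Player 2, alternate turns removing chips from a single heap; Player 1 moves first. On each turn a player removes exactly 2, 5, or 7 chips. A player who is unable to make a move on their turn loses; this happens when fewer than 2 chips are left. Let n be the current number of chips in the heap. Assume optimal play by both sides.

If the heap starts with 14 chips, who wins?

Build the W/L table. Terminal = L. A non-terminal position is W if it has a move to some L; otherwise it is L.
n=0: no move → L
n=1: no move → L
n=2: →0(L), so W
n=3: →1(L), so W
n=4: →2(W) only, which is W, so L
n=5: →0(L), so W
n=6: →4(L), so W
n=7: →0(L), so W
n=8: →1(L), so W
n=9: →4(L), so W
n=10: →8(W), 5(W), 3(W) — all W, so L
n=11: →4(L), so W
n=12: →10(L), so W
n=13: →11(W), 8(W), 6(W) — all W, so L
n=14: →12(W), 9(W), 7(W) — all W, so L
The starting position 14 is L: whatever Player 1 does, the opponent receives a W position.

Player 2 wins.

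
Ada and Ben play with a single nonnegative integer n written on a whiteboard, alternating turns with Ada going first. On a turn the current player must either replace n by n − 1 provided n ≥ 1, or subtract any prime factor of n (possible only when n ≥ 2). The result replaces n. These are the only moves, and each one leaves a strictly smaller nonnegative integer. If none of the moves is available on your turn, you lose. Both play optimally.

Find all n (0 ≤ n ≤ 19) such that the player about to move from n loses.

0, 4, 8, 12, 16

Work bottom-up. With no move the player to move loses. Otherwise the position is W if at least one move leads to an L position for the opponent, and L if every move leads to a W.
n=0: no move → L
n=1: W (go to 0, an L position)
n=2: W (go to 0, an L position)
n=3: W (go to 0, an L position)
n=4: L (options 2(W), 3(W) are all W)
n=5: W (go to 0, an L position)
n=6: W (go to 4, an L position)
n=7: W (go to 0, an L position)
n=8: L (options 6(W), 7(W) are all W)
n=9: W (go to 8, an L position)
n=10: W (go to 8, an L position)
n=11: W (go to 0, an L position)
n=12: L (options 9(W), 10(W), 11(W) are all W)
n=13: W (go to 0, an L position)
n=14: W (go to 12, an L position)
n=15: W (go to 12, an L position)
n=16: L (options 14(W), 15(W) are all W)
n=17: W (go to 0, an L position)
n=18: W (go to 16, an L position)
n=19: W (go to 0, an L position)
Reading off the rows marked L gives the requested list; there are 5 such values of n.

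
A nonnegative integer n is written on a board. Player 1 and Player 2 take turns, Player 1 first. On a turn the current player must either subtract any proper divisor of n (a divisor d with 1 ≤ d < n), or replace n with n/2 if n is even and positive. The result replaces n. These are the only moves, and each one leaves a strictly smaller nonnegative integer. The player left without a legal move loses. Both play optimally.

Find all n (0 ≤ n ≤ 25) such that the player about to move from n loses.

Classify positions by backward induction: terminal positions (no move available) are L. From any other position, the mover wins iff some move reaches an L.
n=0: no move → L
n=1: no move → L
n=2: W (go to 1, an L position)
n=3: L (sole option 2(W) is W)
n=4: W (go to 3, an L position)
n=5: L (sole option 4(W) is W)
n=6: W (go to 3, an L position)
n=7: L (sole option 6(W) is W)
n=8: W (go to 7, an L position)
n=9: L (options 6(W), 8(W) are all W)
n=10: W (go to 5, an L position)
n=11: L (sole option 10(W) is W)
n=12: W (go to 9, an L position)
n=13: L (sole option 12(W) is W)
n=14: W (go to 7, an L position)
n=15: L (options 10(W), 12(W), 14(W) are all W)
n=16: W (go to 15, an L position)
n=17: L (sole option 16(W) is W)
n=18: W (go to 9, an L position)
n=19: L (sole option 18(W) is W)
n=20: W (go to 15, an L position)
n=21: L (options 14(W), 18(W), 20(W) are all W)
n=22: W (go to 11, an L position)
n=23: L (sole option 22(W) is W)
n=24: W (go to 21, an L position)
n=25: L (options 20(W), 24(W) are all W)
Reading off the rows marked L gives the requested list; there are 14 such values of n.

0, 1, 3, 5, 7, 9, 11, 13, 15, 17, 19, 21, 23, 25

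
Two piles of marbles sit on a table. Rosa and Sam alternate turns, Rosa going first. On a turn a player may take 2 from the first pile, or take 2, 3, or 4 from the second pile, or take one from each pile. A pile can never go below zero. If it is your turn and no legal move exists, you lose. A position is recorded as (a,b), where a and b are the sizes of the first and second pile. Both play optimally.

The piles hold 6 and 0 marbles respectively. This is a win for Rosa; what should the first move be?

Compute win/loss labels from the base case upward. A position with no move is L. Any other position is W if it can reach an L in one move, else L.
No move ever increases a pile, so every position that can arise here has a ≤ 6 and b ≤ 0; it is enough to label the cells with 0 ≤ a ≤ 6 and 0 ≤ b ≤ 0.
Every move lowers a or b (never raises either), so fill the grid row by row in increasing a, and left to right within a row: each cell's successors are then already labelled.
      b=0
a=0:    L
a=1:    L
a=2:    W
a=3:    W
a=4:    L
a=5:    L
a=6:    W
Cells with no legal move (terminal, hence L): (0,0), (1,0).
The remaining L cells, each justified by listing all of its moves:
(4,0): →(2,0)(W) only, which is W, so L
(5,0): →(3,0)(W) only, which is W, so L
Every other cell has at least one move into one of the L cells above, so it is W.
From (6,0), the L positions reachable in one move are: (4,0).

Move to (4,0).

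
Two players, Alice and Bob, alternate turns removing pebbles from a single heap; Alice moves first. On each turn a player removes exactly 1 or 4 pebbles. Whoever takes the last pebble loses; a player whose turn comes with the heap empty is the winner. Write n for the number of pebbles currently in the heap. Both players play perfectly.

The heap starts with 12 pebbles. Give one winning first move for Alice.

Remove 1, leaving 11.

Classify positions by backward induction: terminal positions (no move available) are W. From any other position, the mover wins iff some move reaches an L.
n=0: no move; the opponent has just taken the last pebble and therefore loses → W
n=1: →0(W) only, which is W, so L
n=2: →1(L), so W
n=3: →2(W) only, which is W, so L
n=4: →3(L), so W
n=5: →1(L), so W
n=6: →5(W), 2(W) — all W, so L
n=7: →6(L), so W
n=8: →7(W), 4(W) — all W, so L
n=9: →8(L), so W
n=10: →6(L), so W
n=11: →10(W), 7(W) — all W, so L
n=12: →11(L), so W
From 12, the L positions reachable in one move are: 11, 8. Any move reaching one of these is winning.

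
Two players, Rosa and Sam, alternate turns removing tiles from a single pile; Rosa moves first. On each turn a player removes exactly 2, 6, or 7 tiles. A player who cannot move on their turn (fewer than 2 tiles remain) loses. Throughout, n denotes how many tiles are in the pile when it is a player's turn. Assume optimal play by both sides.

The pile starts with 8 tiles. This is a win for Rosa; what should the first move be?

Remove 7, leaving 1.

Positions with no move are L. A position that does have a move is losing for the player to move precisely when every available move leads to a winning position for the opponent. Fill in the labels:
n=0: no move → L
n=1: no move → L
n=2: can move to 0, which is L ⇒ W
n=3: can move to 1, which is L ⇒ W
n=4: the only move is to 2(W), a W ⇒ L
n=5: the only move is to 3(W), a W ⇒ L
n=6: can move to 4, which is L ⇒ W
n=7: can move to 5, which is L ⇒ W
n=8: can move to 1, which is L ⇒ W
From 8, the L positions reachable in one move are: 1.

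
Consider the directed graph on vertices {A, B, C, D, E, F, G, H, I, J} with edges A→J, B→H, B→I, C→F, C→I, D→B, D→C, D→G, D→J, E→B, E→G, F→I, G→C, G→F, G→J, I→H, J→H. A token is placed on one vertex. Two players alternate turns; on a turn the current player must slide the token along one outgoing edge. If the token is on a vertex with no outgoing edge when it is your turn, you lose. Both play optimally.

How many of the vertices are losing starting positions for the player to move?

5

Work bottom-up. With no move the player to move loses. Otherwise the position is W if at least one move leads to an L position for the opponent, and L if every move leads to a W.
Every edge goes from a vertex to one that appears earlier in the order H, I, F, J, B, C, G, E, A, D, so processing vertices in that order labels each vertex after all of its successors.
H: no outgoing edge → L
I: W (go to H, an L position)
F: L (sole option I(W) is W)
J: W (go to H, an L position)
B: W (go to H, an L position)
C: W (go to F, an L position)
G: W (go to F, an L position)
E: L (options G(W), B(W) are all W)
A: L (sole option J(W) is W)
D: L (options G(W), C(W), B(W), J(W) are all W)
The L vertices are A, D, E, F, H; that is 5 in all.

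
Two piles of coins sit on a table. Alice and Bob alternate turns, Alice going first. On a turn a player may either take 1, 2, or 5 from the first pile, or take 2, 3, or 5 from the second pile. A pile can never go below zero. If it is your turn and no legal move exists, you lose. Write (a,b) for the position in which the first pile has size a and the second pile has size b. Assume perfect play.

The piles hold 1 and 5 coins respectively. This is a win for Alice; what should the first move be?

Classify positions by backward induction: terminal positions (no move available) are L. From any other position, the mover wins iff some move reaches an L.
No move ever increases a pile, so every position that can arise here has a ≤ 1 and b ≤ 5; it is enough to label the cells with 0 ≤ a ≤ 1 and 0 ≤ b ≤ 5.
Every move lowers a or b (never raises either), so fill the grid row by row in increasing a, and left to right within a row: each cell's successors are then already labelled.
      b=0  b=1  b=2  b=3  b=4  b=5
a=0:    L    L    W    W    W    W
a=1:    W    W    L    L    W    W
Cells with no legal move (terminal, hence L): (0,0), (0,1).
The remaining L cells, each justified by listing all of its moves:
(1,2): moves to (0,2)(W), (1,0)(W); every one is W ⇒ L
(1,3): moves to (0,3)(W), (1,1)(W), (1,0)(W); every one is W ⇒ L
Every other cell has at least one move into one of the L cells above, so it is W.
From (1,5), the L positions reachable in one move are: (1,3), (1,2). Any move reaching one of these is winning.

Move to (1,3).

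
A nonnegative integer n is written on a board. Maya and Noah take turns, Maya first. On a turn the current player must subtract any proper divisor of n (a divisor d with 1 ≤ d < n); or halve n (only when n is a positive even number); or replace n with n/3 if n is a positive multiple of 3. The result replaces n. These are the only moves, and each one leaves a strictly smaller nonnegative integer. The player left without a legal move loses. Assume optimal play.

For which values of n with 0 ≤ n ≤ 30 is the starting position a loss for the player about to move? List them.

0, 1, 4, 7, 9, 11, 13, 15, 17, 19, 23, 25, 28

Compute win/loss labels from the base case upward. A position with no move is L. Any other position is W if it can reach an L in one move, else L.
n=0: no move → L
n=1: no move → L
n=2: can move to 1, which is L ⇒ W
n=3: can move to 1, which is L ⇒ W
n=4: moves to 2(W), 3(W); every one is W ⇒ L
n=5: can move to 4, which is L ⇒ W
n=6: can move to 4, which is L ⇒ W
n=7: the only move is to 6(W), a W ⇒ L
n=8: can move to 4, which is L ⇒ W
n=9: moves to 3(W), 6(W), 8(W); every one is W ⇒ L
n=10: can move to 9, which is L ⇒ W
n=11: the only move is to 10(W), a W ⇒ L
n=12: can move to 4, which is L ⇒ W
n=13: the only move is to 12(W), a W ⇒ L
n=14: can move to 7, which is L ⇒ W
n=15: moves to 5(W), 10(W), 12(W), 14(W); every one is W ⇒ L
n=16: can move to 15, which is L ⇒ W
n=17: the only move is to 16(W), a W ⇒ L
n=18: can move to 9, which is L ⇒ W
n=19: the only move is to 18(W), a W ⇒ L
n=20: can move to 15, which is L ⇒ W
n=21: can move to 7, which is L ⇒ W
n=22: can move to 11, which is L ⇒ W
n=23: the only move is to 22(W), a W ⇒ L
n=24: can move to 23, which is L ⇒ W
n=25: moves to 20(W), 24(W); every one is W ⇒ L
n=26: can move to 13, which is L ⇒ W
n=27: can move to 9, which is L ⇒ W
n=28: moves to 14(W), 21(W), 24(W), 26(W), 27(W); every one is W ⇒ L
n=29: can move to 28, which is L ⇒ W
n=30: can move to 15, which is L ⇒ W
The losing starting values of n are exactly the entries labelled L in this table (13 of them).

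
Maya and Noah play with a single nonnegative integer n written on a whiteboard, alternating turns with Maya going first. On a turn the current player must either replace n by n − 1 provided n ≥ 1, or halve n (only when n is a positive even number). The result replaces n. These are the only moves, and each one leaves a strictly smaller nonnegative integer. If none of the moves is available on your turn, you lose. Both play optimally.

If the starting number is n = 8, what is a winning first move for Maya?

Move to 7.

Classify positions by backward induction: terminal positions (no move available) are L. From any other position, the mover wins iff some move reaches an L.
n=0: no move → L
n=1: can move to 0, which is L ⇒ W
n=2: the only move is to 1(W), a W ⇒ L
n=3: can move to 2, which is L ⇒ W
n=4: can move to 2, which is L ⇒ W
n=5: the only move is to 4(W), a W ⇒ L
n=6: can move to 5, which is L ⇒ W
n=7: the only move is to 6(W), a W ⇒ L
n=8: can move to 7, which is L ⇒ W
From 8, the L positions reachable in one move are: 7.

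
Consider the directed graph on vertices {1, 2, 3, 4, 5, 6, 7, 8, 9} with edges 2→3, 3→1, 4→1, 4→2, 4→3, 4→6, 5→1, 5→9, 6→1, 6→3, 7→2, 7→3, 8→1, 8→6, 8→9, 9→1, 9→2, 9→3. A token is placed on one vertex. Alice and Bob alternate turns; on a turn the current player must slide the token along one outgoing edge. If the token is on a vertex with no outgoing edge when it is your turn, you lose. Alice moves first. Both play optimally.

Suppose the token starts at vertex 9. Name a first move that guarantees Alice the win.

Move to 2.

Work bottom-up. With no move the player to move loses. Otherwise the position is W if at least one move leads to an L position for the opponent, and L if every move leads to a W.
Every edge goes from a vertex to one that appears earlier in the order 1, 3, 2, 9, 5, 7, 6, 4, 8, so processing vertices in that order labels each vertex after all of its successors.
1: no outgoing edge → L
3: W (go to 1, an L position)
2: L (sole option 3(W) is W)
9: W (go to 2, an L position)
5: W (go to 1, an L position)
7: W (go to 2, an L position)
6: W (go to 1, an L position)
4: W (go to 2, an L position)
8: W (go to 1, an L position)
From 9, the L positions reachable in one move are: 2, 1. Any move reaching one of these is winning.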